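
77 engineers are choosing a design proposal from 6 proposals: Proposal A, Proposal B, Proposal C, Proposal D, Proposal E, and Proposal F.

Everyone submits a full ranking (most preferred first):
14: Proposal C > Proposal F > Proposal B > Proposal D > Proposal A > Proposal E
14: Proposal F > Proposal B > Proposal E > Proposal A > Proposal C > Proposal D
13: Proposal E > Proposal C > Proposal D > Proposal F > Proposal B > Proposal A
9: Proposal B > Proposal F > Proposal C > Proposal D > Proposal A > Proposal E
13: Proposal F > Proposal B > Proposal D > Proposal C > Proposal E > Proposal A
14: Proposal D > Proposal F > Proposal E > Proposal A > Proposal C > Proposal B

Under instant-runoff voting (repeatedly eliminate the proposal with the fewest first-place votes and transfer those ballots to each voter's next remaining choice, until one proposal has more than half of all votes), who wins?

Proposal F

Round 1: Proposal A 0, Proposal B 9, Proposal C 14, Proposal D 14, Proposal E 13, Proposal F 27. Proposal A eliminated.
Round 2: Proposal B 9, Proposal C 14, Proposal D 14, Proposal E 13, Proposal F 27. Proposal B eliminated.
Round 3: Proposal C 14, Proposal D 14, Proposal E 13, Proposal F 36. Proposal E eliminated.
Round 4: Proposal C 27, Proposal D 14, Proposal F 36. Proposal D eliminated.
Round 5: Proposal C 27, Proposal F 50. Proposal F has a majority (≥39).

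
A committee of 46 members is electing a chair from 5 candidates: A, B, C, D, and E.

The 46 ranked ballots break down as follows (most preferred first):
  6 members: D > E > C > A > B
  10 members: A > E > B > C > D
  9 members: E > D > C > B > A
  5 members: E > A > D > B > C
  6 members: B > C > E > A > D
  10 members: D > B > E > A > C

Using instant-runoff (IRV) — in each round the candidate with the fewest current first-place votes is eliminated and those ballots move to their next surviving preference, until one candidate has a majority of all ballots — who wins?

E

Round 1: A 10, B 6, C 0, D 16, E 14. C eliminated.
Round 2: A 10, B 6, D 16, E 14. B eliminated.
Round 3: A 10, D 16, E 20. A eliminated.
Round 4: D 16, E 30. E has a majority (≥24).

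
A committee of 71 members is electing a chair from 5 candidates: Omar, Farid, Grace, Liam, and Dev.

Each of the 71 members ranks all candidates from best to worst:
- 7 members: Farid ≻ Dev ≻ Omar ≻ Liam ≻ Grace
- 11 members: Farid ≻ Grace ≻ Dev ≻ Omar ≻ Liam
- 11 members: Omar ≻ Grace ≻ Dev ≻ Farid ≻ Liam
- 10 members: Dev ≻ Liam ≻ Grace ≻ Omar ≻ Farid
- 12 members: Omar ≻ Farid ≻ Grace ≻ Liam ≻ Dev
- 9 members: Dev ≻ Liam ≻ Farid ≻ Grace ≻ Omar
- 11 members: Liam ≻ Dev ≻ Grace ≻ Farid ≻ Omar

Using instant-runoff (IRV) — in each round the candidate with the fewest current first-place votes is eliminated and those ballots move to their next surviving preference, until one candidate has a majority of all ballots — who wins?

Round 1: Omar 23, Farid 18, Grace 0, Liam 11, Dev 19. Grace eliminated.
Round 2: Omar 23, Farid 18, Liam 11, Dev 19. Liam eliminated.
Round 3: Omar 23, Farid 18, Dev 30. Farid eliminated.
Round 4: Omar 23, Dev 48. Dev has a majority (≥36).

Dev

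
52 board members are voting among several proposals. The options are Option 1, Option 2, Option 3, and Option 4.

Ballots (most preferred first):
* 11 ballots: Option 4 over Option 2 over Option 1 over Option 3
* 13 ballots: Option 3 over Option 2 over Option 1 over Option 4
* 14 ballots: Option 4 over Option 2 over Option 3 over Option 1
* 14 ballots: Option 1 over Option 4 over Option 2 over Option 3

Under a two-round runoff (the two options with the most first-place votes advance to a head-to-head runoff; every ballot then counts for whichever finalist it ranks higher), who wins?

Round 1 first-place votes: Option 1 14, Option 2 0, Option 3 13, Option 4 25. Option 4 and Option 1 advance.
Runoff: Option 4 is ranked above Option 1 on 25 ballots, Option 1 above Option 4 on 27.

Option 1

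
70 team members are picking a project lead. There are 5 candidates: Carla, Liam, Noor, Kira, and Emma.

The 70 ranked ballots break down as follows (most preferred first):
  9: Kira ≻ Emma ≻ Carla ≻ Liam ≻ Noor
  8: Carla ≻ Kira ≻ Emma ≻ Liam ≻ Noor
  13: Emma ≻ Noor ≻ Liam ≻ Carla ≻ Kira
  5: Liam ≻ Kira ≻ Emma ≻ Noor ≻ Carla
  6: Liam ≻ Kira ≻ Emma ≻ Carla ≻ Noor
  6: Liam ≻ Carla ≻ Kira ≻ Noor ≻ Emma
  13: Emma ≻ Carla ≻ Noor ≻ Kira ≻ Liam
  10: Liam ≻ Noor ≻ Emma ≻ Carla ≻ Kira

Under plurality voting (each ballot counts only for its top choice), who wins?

First-place votes: Carla 8, Liam 27, Noor 0, Kira 9, Emma 26.

Liam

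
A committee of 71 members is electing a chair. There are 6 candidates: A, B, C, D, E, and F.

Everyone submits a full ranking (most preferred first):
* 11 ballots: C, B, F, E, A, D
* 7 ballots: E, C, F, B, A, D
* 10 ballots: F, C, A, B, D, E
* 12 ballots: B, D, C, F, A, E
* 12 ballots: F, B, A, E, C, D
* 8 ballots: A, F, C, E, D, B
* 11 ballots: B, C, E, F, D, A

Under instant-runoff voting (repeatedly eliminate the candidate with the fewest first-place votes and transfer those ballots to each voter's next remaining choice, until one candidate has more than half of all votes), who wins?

F

Round 1: A 8, B 23, C 11, D 0, E 7, F 22. D eliminated.
Round 2: A 8, B 23, C 11, E 7, F 22. E eliminated.
Round 3: A 8, B 23, C 18, F 22. A eliminated.
Round 4: B 23, C 18, F 30. C eliminated.
Round 5: B 34, F 37. F has a majority (≥36).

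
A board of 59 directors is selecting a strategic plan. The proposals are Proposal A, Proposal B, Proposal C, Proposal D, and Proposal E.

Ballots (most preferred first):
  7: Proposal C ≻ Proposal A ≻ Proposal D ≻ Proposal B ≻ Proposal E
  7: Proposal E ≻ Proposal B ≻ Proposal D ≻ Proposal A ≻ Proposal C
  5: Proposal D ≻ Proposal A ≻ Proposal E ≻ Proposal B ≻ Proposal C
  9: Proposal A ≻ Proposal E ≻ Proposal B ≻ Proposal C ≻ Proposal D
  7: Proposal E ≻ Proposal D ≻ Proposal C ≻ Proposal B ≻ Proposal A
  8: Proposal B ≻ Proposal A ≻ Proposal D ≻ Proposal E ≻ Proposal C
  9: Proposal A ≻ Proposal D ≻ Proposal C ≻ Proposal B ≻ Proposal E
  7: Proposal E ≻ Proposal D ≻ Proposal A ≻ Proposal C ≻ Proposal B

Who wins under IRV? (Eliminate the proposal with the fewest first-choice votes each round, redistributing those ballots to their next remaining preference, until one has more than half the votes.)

Round 1: Proposal A 18, Proposal B 8, Proposal C 7, Proposal D 5, Proposal E 21. Proposal D eliminated.
Round 2: Proposal A 23, Proposal B 8, Proposal C 7, Proposal E 21. Proposal C eliminated.
Round 3: Proposal A 30, Proposal B 8, Proposal E 21. Proposal A has a majority (≥30).

Proposal A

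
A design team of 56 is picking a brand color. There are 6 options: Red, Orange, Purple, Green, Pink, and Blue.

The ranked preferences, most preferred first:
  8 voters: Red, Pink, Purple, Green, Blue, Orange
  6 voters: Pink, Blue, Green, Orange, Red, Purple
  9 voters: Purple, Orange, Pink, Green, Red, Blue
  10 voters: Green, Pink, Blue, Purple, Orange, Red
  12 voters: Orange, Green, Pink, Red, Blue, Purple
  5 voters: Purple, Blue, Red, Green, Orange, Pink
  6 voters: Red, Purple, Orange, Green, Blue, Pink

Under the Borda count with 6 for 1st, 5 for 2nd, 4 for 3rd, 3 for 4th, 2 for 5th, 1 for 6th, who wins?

Green

Red: 8×6 + 6×2 + 9×2 + 10×1 + 12×3 + 5×4 + 6×6 = 180
Orange: 8×1 + 6×3 + 9×5 + 10×2 + 12×6 + 5×2 + 6×4 = 197
Purple: 8×4 + 6×1 + 9×6 + 10×3 + 12×1 + 5×6 + 6×5 = 194
Green: 8×3 + 6×4 + 9×3 + 10×6 + 12×5 + 5×3 + 6×3 = 228
Pink: 8×5 + 6×6 + 9×4 + 10×5 + 12×4 + 5×1 + 6×1 = 221
Blue: 8×2 + 6×5 + 9×1 + 10×4 + 12×2 + 5×5 + 6×2 = 156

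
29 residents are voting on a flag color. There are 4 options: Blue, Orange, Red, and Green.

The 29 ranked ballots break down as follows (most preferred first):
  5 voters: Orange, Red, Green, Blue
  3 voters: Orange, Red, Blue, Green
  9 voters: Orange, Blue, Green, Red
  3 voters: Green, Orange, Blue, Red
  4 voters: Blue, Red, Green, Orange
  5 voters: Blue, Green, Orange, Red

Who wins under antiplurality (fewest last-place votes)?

Green

Last-place votes: Blue 5, Orange 4, Red 17, Green 3.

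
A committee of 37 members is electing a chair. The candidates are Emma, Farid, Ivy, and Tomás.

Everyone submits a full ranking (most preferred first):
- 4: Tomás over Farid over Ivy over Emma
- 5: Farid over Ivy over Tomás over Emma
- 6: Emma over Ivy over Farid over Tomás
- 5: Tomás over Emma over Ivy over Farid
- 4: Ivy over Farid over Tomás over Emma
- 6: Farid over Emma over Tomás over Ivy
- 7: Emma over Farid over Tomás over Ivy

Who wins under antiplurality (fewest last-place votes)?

Farid

Last-place votes: Emma 13, Farid 5, Ivy 13, Tomás 6.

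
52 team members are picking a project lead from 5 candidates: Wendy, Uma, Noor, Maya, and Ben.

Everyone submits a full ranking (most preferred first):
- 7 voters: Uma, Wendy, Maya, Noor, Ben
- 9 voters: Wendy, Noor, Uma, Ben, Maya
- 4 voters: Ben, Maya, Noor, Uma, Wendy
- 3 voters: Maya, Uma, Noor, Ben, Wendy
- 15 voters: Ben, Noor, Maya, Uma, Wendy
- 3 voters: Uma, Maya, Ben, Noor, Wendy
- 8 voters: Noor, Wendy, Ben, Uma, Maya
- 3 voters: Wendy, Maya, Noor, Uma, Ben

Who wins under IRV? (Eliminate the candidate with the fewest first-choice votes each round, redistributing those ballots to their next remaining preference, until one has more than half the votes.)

Round 1: Wendy 12, Uma 10, Noor 8, Maya 3, Ben 19. Maya eliminated.
Round 2: Wendy 12, Uma 13, Noor 8, Ben 19. Noor eliminated.
Round 3: Wendy 20, Uma 13, Ben 19. Uma eliminated.
Round 4: Wendy 27, Ben 25. Wendy has a majority (≥27).

Wendy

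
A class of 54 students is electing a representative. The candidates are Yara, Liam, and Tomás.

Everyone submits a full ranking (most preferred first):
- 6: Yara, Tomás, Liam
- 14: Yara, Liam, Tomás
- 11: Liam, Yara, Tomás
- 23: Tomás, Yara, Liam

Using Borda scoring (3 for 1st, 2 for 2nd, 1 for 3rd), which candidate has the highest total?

Yara: 6×3 + 14×3 + 11×2 + 23×2 = 128
Liam: 6×1 + 14×2 + 11×3 + 23×1 = 90
Tomás: 6×2 + 14×1 + 11×1 + 23×3 = 106

Yara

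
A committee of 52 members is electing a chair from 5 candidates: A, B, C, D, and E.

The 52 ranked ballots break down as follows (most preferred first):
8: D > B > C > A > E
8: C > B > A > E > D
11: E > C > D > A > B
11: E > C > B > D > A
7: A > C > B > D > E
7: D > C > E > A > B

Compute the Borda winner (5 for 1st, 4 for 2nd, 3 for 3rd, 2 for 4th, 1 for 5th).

A: 8×2 + 8×3 + 11×2 + 11×1 + 7×5 + 7×2 = 122
B: 8×4 + 8×4 + 11×1 + 11×3 + 7×3 + 7×1 = 136
C: 8×3 + 8×5 + 11×4 + 11×4 + 7×4 + 7×4 = 208
D: 8×5 + 8×1 + 11×3 + 11×2 + 7×2 + 7×5 = 152
E: 8×1 + 8×2 + 11×5 + 11×5 + 7×1 + 7×3 = 162

C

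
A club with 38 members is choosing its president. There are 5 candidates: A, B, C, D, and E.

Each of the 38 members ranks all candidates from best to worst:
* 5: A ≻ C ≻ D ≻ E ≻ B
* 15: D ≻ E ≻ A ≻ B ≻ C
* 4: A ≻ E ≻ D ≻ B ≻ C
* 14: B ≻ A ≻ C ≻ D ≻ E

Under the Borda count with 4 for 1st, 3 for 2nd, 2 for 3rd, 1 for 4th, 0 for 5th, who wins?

A

A: 5×4 + 15×2 + 4×4 + 14×3 = 108
B: 5×0 + 15×1 + 4×1 + 14×4 = 75
C: 5×3 + 15×0 + 4×0 + 14×2 = 43
D: 5×2 + 15×4 + 4×2 + 14×1 = 92
E: 5×1 + 15×3 + 4×3 + 14×0 = 62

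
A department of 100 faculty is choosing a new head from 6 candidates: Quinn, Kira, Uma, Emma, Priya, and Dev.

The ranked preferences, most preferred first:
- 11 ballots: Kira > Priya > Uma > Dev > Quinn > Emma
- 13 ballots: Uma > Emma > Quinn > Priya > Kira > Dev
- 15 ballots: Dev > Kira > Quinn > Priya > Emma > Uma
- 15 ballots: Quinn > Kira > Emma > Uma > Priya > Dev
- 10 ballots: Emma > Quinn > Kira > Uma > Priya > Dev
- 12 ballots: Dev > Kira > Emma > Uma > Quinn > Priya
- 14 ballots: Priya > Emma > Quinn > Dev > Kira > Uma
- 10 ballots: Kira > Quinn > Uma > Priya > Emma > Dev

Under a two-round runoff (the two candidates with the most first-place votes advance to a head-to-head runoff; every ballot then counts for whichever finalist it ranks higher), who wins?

Kira

Round 1 first-place votes: Quinn 15, Kira 21, Uma 13, Emma 10, Priya 14, Dev 27. Dev and Kira advance.
Runoff: Dev is ranked above Kira on 41 ballots, Kira above Dev on 59.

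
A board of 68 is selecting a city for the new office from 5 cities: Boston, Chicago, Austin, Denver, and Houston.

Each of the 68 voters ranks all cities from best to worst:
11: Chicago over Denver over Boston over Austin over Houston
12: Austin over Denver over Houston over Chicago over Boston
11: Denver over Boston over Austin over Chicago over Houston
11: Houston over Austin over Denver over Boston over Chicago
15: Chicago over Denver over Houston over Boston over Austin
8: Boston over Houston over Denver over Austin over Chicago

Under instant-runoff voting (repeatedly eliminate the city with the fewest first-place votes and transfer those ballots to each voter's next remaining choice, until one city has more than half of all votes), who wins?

Round 1: Boston 8, Chicago 26, Austin 12, Denver 11, Houston 11. Boston eliminated.
Round 2: Chicago 26, Austin 12, Denver 11, Houston 19. Denver eliminated.
Round 3: Chicago 26, Austin 23, Houston 19. Houston eliminated.
Round 4: Chicago 26, Austin 42. Austin has a majority (≥35).

Austin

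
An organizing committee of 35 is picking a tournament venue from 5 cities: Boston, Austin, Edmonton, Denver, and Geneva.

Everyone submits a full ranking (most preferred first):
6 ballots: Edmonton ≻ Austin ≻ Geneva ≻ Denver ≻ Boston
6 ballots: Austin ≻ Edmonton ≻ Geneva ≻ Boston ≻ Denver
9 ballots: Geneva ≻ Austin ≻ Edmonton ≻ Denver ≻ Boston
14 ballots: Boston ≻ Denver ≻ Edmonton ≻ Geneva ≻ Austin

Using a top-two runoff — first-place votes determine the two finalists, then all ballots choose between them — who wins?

Round 1 first-place votes: Boston 14, Austin 6, Edmonton 6, Denver 0, Geneva 9. Boston and Geneva advance.
Runoff: Boston is ranked above Geneva on 14 ballots, Geneva above Boston on 21.

Geneva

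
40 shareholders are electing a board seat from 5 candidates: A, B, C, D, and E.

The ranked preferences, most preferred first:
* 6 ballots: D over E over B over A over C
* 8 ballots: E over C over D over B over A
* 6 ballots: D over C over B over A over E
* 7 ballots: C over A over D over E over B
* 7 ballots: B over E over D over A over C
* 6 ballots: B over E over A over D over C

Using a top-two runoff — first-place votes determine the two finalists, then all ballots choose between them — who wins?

Round 1 first-place votes: A 0, B 13, C 7, D 12, E 8. B and D advance.
Runoff: B is ranked above D on 13 ballots, D above B on 27.

D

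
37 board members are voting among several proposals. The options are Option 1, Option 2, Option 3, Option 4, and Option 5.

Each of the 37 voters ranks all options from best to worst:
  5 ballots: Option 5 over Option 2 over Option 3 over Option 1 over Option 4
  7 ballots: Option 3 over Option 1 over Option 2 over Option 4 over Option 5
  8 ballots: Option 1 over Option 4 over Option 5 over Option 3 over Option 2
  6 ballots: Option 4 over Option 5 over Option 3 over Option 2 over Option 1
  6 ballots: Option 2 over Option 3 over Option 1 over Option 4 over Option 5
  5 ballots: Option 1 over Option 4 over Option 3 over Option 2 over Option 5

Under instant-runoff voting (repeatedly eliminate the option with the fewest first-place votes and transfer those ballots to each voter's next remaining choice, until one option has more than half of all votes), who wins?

Option 3

Round 1: Option 1 13, Option 2 6, Option 3 7, Option 4 6, Option 5 5. Option 5 eliminated.
Round 2: Option 1 13, Option 2 11, Option 3 7, Option 4 6. Option 4 eliminated.
Round 3: Option 1 13, Option 2 11, Option 3 13. Option 2 eliminated.
Round 4: Option 1 13, Option 3 24. Option 3 has a majority (≥19).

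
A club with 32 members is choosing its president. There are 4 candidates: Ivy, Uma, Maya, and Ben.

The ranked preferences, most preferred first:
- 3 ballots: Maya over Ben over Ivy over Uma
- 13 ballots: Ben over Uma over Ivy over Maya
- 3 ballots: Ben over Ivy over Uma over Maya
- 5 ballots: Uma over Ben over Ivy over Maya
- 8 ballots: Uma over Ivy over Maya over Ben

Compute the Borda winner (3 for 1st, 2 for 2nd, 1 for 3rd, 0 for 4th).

Uma

Ivy: 3×1 + 13×1 + 3×2 + 5×1 + 8×2 = 43
Uma: 3×0 + 13×2 + 3×1 + 5×3 + 8×3 = 68
Maya: 3×3 + 13×0 + 3×0 + 5×0 + 8×1 = 17
Ben: 3×2 + 13×3 + 3×3 + 5×2 + 8×0 = 64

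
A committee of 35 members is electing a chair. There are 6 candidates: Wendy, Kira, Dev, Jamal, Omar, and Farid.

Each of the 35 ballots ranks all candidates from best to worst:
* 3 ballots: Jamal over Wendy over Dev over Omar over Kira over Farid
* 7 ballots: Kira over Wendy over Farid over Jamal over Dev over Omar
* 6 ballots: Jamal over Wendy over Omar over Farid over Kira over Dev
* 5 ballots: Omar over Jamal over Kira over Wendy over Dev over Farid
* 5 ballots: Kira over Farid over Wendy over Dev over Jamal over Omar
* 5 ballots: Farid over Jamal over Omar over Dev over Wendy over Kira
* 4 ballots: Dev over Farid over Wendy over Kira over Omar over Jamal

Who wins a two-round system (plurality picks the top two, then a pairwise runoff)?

Round 1 first-place votes: Wendy 0, Kira 12, Dev 4, Jamal 9, Omar 5, Farid 5. Kira and Jamal advance.
Runoff: Kira is ranked above Jamal on 16 ballots, Jamal above Kira on 19.

Jamal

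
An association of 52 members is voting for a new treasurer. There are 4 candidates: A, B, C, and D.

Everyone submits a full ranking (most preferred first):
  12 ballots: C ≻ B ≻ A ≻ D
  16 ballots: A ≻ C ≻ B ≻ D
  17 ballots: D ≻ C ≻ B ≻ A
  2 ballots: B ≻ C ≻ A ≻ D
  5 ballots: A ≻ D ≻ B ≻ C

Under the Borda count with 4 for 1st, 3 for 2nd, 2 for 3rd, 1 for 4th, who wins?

C

A: 12×2 + 16×4 + 17×1 + 2×2 + 5×4 = 129
B: 12×3 + 16×2 + 17×2 + 2×4 + 5×2 = 120
C: 12×4 + 16×3 + 17×3 + 2×3 + 5×1 = 158
D: 12×1 + 16×1 + 17×4 + 2×1 + 5×3 = 113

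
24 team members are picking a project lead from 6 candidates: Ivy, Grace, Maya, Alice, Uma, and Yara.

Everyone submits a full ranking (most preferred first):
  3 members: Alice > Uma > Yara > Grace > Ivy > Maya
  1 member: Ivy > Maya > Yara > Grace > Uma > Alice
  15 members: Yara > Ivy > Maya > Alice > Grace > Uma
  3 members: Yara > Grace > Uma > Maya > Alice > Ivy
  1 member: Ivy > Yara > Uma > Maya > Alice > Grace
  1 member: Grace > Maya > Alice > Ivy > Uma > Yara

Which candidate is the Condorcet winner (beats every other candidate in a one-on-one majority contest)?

Yara vs Ivy: 21–3
Yara vs Grace: 23–1
Yara vs Maya: 22–2
Yara vs Alice: 20–4
Yara vs Uma: 20–4
Yara beats every other candidate.

Yara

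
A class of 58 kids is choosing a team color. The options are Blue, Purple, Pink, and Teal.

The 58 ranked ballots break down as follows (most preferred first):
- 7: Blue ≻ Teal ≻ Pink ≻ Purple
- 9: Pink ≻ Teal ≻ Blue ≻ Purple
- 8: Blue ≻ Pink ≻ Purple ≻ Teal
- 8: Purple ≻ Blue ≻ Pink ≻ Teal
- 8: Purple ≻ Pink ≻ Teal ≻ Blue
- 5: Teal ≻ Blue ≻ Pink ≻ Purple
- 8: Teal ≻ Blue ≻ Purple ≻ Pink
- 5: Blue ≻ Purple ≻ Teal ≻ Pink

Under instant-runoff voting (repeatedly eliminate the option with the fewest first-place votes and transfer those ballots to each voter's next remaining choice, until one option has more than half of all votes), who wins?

Round 1: Blue 20, Purple 16, Pink 9, Teal 13. Pink eliminated.
Round 2: Blue 20, Purple 16, Teal 22. Purple eliminated.
Round 3: Blue 28, Teal 30. Teal has a majority (≥30).

Teal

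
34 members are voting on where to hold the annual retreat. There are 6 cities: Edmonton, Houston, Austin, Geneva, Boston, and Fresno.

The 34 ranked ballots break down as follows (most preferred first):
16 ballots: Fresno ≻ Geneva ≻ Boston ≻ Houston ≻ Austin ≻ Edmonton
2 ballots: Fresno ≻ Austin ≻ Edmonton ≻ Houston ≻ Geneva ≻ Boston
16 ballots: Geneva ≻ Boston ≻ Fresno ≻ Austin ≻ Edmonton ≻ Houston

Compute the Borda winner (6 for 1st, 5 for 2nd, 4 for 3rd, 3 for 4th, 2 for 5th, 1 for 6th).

Geneva

Edmonton: 16×1 + 2×4 + 16×2 = 56
Houston: 16×3 + 2×3 + 16×1 = 70
Austin: 16×2 + 2×5 + 16×3 = 90
Geneva: 16×5 + 2×2 + 16×6 = 180
Boston: 16×4 + 2×1 + 16×5 = 146
Fresno: 16×6 + 2×6 + 16×4 = 172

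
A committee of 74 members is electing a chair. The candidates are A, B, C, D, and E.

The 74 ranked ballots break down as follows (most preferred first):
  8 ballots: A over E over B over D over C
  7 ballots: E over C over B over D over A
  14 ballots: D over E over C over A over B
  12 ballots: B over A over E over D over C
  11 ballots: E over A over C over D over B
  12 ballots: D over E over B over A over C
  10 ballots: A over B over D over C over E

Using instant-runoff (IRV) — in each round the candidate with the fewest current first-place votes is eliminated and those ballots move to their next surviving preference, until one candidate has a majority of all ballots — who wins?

Round 1: A 18, B 12, C 0, D 26, E 18. C eliminated.
Round 2: A 18, B 12, D 26, E 18. B eliminated.
Round 3: A 30, D 26, E 18. E eliminated.
Round 4: A 41, D 33. A has a majority (≥38).

A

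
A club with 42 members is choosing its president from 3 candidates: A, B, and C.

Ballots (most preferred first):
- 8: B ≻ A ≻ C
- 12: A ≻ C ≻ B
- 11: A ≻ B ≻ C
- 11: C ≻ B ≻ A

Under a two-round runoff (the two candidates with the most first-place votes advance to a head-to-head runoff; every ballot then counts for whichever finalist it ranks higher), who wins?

Round 1 first-place votes: A 23, B 8, C 11. A and C advance.
Runoff: A is ranked above C on 31 ballots, C above A on 11.

A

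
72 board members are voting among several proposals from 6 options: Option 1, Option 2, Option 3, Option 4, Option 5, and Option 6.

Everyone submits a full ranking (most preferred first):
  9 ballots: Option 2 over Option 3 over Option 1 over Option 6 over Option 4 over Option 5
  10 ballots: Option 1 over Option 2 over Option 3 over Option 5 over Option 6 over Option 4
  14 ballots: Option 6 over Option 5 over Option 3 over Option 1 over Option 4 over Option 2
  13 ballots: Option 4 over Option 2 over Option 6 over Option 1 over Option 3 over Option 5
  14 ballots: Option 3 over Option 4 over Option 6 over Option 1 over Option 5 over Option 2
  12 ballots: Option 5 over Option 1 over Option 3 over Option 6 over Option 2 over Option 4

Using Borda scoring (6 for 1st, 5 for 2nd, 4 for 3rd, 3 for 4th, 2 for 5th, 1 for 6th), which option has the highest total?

Option 3

Option 1: 9×4 + 10×6 + 14×3 + 13×3 + 14×3 + 12×5 = 279
Option 2: 9×6 + 10×5 + 14×1 + 13×5 + 14×1 + 12×2 = 221
Option 3: 9×5 + 10×4 + 14×4 + 13×2 + 14×6 + 12×4 = 299
Option 4: 9×2 + 10×1 + 14×2 + 13×6 + 14×5 + 12×1 = 216
Option 5: 9×1 + 10×3 + 14×5 + 13×1 + 14×2 + 12×6 = 222
Option 6: 9×3 + 10×2 + 14×6 + 13×4 + 14×4 + 12×3 = 275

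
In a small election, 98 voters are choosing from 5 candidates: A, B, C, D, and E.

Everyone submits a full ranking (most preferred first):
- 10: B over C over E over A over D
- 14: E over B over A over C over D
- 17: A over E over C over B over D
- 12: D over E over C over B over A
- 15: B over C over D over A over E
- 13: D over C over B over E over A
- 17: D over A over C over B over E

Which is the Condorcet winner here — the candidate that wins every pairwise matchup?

C

C vs A: 50–48
C vs B: 59–39
C vs D: 56–42
C vs E: 55–43
C beats every other candidate.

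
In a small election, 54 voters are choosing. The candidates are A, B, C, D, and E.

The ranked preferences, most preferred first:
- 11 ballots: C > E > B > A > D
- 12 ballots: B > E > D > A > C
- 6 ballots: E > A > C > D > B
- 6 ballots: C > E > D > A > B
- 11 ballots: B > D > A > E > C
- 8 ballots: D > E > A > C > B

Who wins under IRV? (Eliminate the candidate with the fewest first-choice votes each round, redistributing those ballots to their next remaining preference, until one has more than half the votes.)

C

Round 1: A 0, B 23, C 17, D 8, E 6. A eliminated.
Round 2: B 23, C 17, D 8, E 6. E eliminated.
Round 3: B 23, C 23, D 8. D eliminated.
Round 4: B 23, C 31. C has a majority (≥28).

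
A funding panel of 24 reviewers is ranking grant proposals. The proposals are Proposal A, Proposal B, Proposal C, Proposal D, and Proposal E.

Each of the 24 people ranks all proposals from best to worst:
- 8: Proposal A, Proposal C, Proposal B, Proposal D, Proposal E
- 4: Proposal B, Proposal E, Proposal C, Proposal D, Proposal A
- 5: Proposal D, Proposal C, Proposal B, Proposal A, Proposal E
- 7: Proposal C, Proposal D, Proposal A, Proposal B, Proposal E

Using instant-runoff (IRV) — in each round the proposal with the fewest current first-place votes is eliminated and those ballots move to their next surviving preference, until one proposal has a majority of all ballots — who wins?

Round 1: Proposal A 8, Proposal B 4, Proposal C 7, Proposal D 5, Proposal E 0. Proposal E eliminated.
Round 2: Proposal A 8, Proposal B 4, Proposal C 7, Proposal D 5. Proposal B eliminated.
Round 3: Proposal A 8, Proposal C 11, Proposal D 5. Proposal D eliminated.
Round 4: Proposal A 8, Proposal C 16. Proposal C has a majority (≥13).

Proposal C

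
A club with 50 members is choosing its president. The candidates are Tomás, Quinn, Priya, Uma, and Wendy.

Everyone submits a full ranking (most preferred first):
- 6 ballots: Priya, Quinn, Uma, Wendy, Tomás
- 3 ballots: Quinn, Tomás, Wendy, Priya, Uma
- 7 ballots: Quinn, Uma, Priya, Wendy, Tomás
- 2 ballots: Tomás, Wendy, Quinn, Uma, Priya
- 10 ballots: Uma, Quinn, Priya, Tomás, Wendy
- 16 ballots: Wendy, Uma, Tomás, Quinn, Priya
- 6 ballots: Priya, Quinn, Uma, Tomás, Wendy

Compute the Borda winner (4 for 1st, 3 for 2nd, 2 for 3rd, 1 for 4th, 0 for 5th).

Uma

Tomás: 6×0 + 3×3 + 7×0 + 2×4 + 10×1 + 16×2 + 6×1 = 65
Quinn: 6×3 + 3×4 + 7×4 + 2×2 + 10×3 + 16×1 + 6×3 = 126
Priya: 6×4 + 3×1 + 7×2 + 2×0 + 10×2 + 16×0 + 6×4 = 85
Uma: 6×2 + 3×0 + 7×3 + 2×1 + 10×4 + 16×3 + 6×2 = 135
Wendy: 6×1 + 3×2 + 7×1 + 2×3 + 10×0 + 16×4 + 6×0 = 89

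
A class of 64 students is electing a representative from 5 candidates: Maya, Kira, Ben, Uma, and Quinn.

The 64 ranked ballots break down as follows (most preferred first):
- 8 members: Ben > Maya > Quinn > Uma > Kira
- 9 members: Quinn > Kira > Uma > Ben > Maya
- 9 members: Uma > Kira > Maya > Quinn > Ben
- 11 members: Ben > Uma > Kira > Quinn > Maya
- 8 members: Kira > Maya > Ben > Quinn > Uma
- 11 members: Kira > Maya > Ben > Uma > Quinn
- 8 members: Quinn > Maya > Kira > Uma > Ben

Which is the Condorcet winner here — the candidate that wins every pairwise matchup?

Kira vs Maya: 48–16
Kira vs Ben: 45–19
Kira vs Uma: 36–28
Kira vs Quinn: 39–25
Kira beats every other candidate.

Kira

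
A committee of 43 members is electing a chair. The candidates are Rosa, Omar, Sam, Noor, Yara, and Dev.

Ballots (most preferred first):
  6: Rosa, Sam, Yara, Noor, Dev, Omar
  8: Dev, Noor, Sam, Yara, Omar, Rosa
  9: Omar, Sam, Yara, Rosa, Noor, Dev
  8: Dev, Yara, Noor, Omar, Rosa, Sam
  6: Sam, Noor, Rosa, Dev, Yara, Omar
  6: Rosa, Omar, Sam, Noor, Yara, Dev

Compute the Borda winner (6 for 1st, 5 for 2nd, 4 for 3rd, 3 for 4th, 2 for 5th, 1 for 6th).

Sam

Rosa: 6×6 + 8×1 + 9×3 + 8×2 + 6×4 + 6×6 = 147
Omar: 6×1 + 8×2 + 9×6 + 8×3 + 6×1 + 6×5 = 136
Sam: 6×5 + 8×4 + 9×5 + 8×1 + 6×6 + 6×4 = 175
Noor: 6×3 + 8×5 + 9×2 + 8×4 + 6×5 + 6×3 = 156
Yara: 6×4 + 8×3 + 9×4 + 8×5 + 6×2 + 6×2 = 148
Dev: 6×2 + 8×6 + 9×1 + 8×6 + 6×3 + 6×1 = 141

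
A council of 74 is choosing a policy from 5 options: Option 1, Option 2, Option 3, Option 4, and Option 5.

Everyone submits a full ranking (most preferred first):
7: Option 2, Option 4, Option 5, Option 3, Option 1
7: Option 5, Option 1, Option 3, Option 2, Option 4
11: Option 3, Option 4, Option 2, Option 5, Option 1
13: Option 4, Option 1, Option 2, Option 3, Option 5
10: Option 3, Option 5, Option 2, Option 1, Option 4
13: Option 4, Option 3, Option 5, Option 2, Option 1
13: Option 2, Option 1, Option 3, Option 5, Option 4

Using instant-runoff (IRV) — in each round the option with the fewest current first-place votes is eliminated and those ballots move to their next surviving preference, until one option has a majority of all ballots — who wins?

Option 3

Round 1: Option 1 0, Option 2 20, Option 3 21, Option 4 26, Option 5 7. Option 1 eliminated.
Round 2: Option 2 20, Option 3 21, Option 4 26, Option 5 7. Option 5 eliminated.
Round 3: Option 2 20, Option 3 28, Option 4 26. Option 2 eliminated.
Round 4: Option 3 41, Option 4 33. Option 3 has a majority (≥38).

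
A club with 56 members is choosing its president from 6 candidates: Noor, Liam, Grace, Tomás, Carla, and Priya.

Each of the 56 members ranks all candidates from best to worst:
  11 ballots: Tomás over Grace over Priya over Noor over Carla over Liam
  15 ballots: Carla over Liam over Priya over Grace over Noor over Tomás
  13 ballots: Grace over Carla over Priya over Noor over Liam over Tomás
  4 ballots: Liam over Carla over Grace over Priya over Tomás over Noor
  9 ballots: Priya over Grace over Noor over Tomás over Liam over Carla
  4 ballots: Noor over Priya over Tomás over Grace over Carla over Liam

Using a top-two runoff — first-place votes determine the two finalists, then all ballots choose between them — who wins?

Round 1 first-place votes: Noor 4, Liam 4, Grace 13, Tomás 11, Carla 15, Priya 9. Carla and Grace advance.
Runoff: Carla is ranked above Grace on 19 ballots, Grace above Carla on 37.

Grace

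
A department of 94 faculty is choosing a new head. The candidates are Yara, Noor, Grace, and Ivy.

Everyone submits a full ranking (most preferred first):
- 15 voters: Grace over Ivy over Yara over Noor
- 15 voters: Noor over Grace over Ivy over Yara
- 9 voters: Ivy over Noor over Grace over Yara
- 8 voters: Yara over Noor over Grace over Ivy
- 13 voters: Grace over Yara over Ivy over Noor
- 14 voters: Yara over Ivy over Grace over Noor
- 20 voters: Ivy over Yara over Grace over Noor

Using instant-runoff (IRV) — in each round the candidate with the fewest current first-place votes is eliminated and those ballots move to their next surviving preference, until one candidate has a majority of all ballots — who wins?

Round 1: Yara 22, Noor 15, Grace 28, Ivy 29. Noor eliminated.
Round 2: Yara 22, Grace 43, Ivy 29. Yara eliminated.
Round 3: Grace 51, Ivy 43. Grace has a majority (≥48).

Grace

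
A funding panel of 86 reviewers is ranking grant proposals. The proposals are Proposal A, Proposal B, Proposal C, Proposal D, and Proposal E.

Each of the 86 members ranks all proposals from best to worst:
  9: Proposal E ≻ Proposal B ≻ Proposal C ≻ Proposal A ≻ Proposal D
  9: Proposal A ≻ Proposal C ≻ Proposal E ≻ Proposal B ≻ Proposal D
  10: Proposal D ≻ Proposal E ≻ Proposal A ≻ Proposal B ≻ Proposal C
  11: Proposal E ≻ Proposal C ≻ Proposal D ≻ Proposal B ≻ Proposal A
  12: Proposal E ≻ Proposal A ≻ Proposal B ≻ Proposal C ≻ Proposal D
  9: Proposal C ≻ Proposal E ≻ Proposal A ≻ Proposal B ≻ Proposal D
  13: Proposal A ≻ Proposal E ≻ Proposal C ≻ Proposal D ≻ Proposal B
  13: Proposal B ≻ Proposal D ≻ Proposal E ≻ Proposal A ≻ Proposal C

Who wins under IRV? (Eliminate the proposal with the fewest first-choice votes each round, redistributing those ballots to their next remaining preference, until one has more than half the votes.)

Proposal E

Round 1: Proposal A 22, Proposal B 13, Proposal C 9, Proposal D 10, Proposal E 32. Proposal C eliminated.
Round 2: Proposal A 22, Proposal B 13, Proposal D 10, Proposal E 41. Proposal D eliminated.
Round 3: Proposal A 22, Proposal B 13, Proposal E 51. Proposal E has a majority (≥44).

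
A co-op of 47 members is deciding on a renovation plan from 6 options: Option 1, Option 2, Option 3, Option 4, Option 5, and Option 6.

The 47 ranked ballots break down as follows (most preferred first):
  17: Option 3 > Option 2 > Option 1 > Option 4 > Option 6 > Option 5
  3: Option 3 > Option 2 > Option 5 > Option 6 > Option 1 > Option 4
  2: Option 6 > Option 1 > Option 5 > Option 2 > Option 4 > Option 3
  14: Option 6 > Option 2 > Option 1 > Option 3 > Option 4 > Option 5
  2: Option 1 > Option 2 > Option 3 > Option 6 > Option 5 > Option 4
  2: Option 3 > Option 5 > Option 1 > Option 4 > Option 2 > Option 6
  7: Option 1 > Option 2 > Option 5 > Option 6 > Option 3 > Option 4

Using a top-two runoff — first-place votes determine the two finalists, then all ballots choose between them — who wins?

Round 1 first-place votes: Option 1 9, Option 2 0, Option 3 22, Option 4 0, Option 5 0, Option 6 16. Option 3 and Option 6 advance.
Runoff: Option 3 is ranked above Option 6 on 24 ballots, Option 6 above Option 3 on 23.

Option 3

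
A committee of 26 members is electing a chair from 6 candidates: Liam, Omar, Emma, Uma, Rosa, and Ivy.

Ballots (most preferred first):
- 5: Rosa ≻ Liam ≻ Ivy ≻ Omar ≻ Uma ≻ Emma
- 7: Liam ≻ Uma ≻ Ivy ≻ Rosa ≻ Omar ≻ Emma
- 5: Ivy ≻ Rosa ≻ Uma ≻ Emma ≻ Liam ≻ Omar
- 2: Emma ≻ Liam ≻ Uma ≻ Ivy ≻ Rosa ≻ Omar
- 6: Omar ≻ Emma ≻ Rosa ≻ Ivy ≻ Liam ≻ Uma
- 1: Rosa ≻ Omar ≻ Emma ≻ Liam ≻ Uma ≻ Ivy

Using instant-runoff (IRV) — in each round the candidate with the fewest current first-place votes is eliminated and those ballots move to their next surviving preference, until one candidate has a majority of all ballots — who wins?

Round 1: Liam 7, Omar 6, Emma 2, Uma 0, Rosa 6, Ivy 5. Uma eliminated.
Round 2: Liam 7, Omar 6, Emma 2, Rosa 6, Ivy 5. Emma eliminated.
Round 3: Liam 9, Omar 6, Rosa 6, Ivy 5. Ivy eliminated.
Round 4: Liam 9, Omar 6, Rosa 11. Omar eliminated.
Round 5: Liam 9, Rosa 17. Rosa has a majority (≥14).

Rosa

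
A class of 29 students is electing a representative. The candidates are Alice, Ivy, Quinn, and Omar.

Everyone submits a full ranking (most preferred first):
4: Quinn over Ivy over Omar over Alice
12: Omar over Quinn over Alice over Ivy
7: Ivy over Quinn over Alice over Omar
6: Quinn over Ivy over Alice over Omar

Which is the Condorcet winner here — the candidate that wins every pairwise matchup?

Quinn

Quinn vs Alice: 29–0
Quinn vs Ivy: 22–7
Quinn vs Omar: 17–12
Quinn beats every other candidate.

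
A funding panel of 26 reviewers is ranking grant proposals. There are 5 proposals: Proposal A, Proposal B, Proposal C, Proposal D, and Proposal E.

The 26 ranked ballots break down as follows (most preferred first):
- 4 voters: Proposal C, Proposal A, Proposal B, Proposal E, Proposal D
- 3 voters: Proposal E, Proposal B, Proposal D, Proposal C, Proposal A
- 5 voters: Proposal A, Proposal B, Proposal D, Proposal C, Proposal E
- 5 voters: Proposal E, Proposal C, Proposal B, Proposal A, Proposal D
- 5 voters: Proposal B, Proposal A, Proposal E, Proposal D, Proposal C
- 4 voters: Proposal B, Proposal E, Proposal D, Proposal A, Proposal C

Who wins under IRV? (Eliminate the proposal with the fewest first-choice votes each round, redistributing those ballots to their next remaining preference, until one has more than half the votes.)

Proposal B

Round 1: Proposal A 5, Proposal B 9, Proposal C 4, Proposal D 0, Proposal E 8. Proposal D eliminated.
Round 2: Proposal A 5, Proposal B 9, Proposal C 4, Proposal E 8. Proposal C eliminated.
Round 3: Proposal A 9, Proposal B 9, Proposal E 8. Proposal E eliminated.
Round 4: Proposal A 9, Proposal B 17. Proposal B has a majority (≥14).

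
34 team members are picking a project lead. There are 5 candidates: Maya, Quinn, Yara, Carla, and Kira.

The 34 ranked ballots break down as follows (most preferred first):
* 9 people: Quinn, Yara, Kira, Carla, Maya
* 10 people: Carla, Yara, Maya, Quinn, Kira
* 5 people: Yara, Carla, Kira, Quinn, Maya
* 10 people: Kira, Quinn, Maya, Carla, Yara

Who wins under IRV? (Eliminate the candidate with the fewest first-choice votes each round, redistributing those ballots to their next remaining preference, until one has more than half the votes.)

Round 1: Maya 0, Quinn 9, Yara 5, Carla 10, Kira 10. Maya eliminated.
Round 2: Quinn 9, Yara 5, Carla 10, Kira 10. Yara eliminated.
Round 3: Quinn 9, Carla 15, Kira 10. Quinn eliminated.
Round 4: Carla 15, Kira 19. Kira has a majority (≥18).

Kira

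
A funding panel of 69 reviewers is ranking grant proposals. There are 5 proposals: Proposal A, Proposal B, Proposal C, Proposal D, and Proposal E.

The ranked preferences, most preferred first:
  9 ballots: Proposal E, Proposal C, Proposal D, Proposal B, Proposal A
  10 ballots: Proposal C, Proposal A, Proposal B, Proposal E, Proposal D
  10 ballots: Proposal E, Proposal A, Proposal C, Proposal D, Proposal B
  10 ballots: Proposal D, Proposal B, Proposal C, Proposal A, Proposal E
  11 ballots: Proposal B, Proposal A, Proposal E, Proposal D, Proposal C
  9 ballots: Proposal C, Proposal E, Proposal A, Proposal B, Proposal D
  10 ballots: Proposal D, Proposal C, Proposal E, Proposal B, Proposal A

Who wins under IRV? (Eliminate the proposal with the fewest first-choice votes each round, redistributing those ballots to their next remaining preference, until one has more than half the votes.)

Round 1: Proposal A 0, Proposal B 11, Proposal C 19, Proposal D 20, Proposal E 19. Proposal A eliminated.
Round 2: Proposal B 11, Proposal C 19, Proposal D 20, Proposal E 19. Proposal B eliminated.
Round 3: Proposal C 19, Proposal D 20, Proposal E 30. Proposal C eliminated.
Round 4: Proposal D 20, Proposal E 49. Proposal E has a majority (≥35).

Proposal E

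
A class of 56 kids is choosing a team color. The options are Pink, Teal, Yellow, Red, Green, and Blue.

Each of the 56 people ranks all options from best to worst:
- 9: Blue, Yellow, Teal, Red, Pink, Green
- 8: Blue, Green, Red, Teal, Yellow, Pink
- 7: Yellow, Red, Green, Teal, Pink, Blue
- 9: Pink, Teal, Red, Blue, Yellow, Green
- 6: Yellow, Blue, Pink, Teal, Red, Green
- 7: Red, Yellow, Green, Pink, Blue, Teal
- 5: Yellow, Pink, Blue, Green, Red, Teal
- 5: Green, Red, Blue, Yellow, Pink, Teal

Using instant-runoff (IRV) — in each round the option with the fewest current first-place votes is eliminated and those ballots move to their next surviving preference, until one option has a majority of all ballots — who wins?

Red

Round 1: Pink 9, Teal 0, Yellow 18, Red 7, Green 5, Blue 17. Teal eliminated.
Round 2: Pink 9, Yellow 18, Red 7, Green 5, Blue 17. Green eliminated.
Round 3: Pink 9, Yellow 18, Red 12, Blue 17. Pink eliminated.
Round 4: Yellow 18, Red 21, Blue 17. Blue eliminated.
Round 5: Yellow 27, Red 29. Red has a majority (≥29).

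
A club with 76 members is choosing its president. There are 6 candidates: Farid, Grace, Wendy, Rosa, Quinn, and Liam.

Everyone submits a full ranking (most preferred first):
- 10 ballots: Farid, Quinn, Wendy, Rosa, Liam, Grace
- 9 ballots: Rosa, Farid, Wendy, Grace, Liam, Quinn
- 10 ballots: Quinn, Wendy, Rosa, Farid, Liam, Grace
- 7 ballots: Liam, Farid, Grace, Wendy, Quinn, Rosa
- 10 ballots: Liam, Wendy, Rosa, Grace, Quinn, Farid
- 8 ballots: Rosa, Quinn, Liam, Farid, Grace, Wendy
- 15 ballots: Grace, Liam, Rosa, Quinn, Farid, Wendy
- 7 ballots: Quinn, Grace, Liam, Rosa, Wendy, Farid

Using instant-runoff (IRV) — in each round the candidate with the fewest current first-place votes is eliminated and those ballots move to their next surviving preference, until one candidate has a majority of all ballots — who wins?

Round 1: Farid 10, Grace 15, Wendy 0, Rosa 17, Quinn 17, Liam 17. Wendy eliminated.
Round 2: Farid 10, Grace 15, Rosa 17, Quinn 17, Liam 17. Farid eliminated.
Round 3: Grace 15, Rosa 17, Quinn 27, Liam 17. Grace eliminated.
Round 4: Rosa 17, Quinn 27, Liam 32. Rosa eliminated.
Round 5: Quinn 35, Liam 41. Liam has a majority (≥39).

Liam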